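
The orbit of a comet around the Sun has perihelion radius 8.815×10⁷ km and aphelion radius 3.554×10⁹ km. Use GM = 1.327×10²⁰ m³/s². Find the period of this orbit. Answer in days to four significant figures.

Semi-major axis a = (r_p + r_a)/2 = (8.8150×10⁷ + 3.5540×10⁹)/2 = 1.8211×10⁹ km = 1.821×10¹² m.
By Kepler's third law T = 2π√(a³/μ) = 2π × 2.133×10⁸ = 1.340×10⁹ s.
= 15510 days.

T ≈ 15510 days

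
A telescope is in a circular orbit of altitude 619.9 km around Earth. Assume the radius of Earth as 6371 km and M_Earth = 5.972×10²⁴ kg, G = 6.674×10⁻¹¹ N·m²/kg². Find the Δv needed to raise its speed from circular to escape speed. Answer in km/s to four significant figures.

μ = GM = 6.674×10⁻¹¹ × 5.972×10²⁴ = 3.986×10¹⁴ m³/s².
r = 6371 + 619.9 = 6990.9 km = 6.9909×10⁶ m.
Circular speed v_c = √(μ/r) = 7551 m/s.
Escape speed v_esc = √(2μ/r) = √2 × v_c = 10680 m/s.
Δv = v_esc − v_c = 3128 m/s = 3.128 km/s.

Δv ≈ 3.128 km/s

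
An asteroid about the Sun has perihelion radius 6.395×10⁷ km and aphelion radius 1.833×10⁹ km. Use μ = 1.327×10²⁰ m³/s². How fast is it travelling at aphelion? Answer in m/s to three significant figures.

v ≈ 2210 m/s

Semi-major axis a = (r_p + r_a)/2 = 9.4848×10⁸ km = 9.485×10¹¹ m.
Vis-viva: v² = μ(2/r − 1/a) = 1.327×10²⁰ × (1.091×10⁻¹² − 1.054×10⁻¹²) = 4.881×10⁶ m²/s².
v = 2209 m/s.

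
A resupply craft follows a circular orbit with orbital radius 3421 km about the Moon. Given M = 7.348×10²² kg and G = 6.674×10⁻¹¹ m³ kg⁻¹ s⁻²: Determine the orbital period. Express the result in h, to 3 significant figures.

T ≈ 4.99 h

μ = GM = 6.674×10⁻¹¹ × 7.348×10²² = 4.904×10¹² m³/s².
r = 3421 km = 3.421×10⁶ m.
Kepler's third law: T = 2π√(r³/μ) = 2π√((3.421×10⁶)³ / 4.904×10¹²).
r³/μ = 8.164×10⁶ s², so T = 2π × 2.857×10³ = 1.795×10⁴ s.
Converting: 1.795×10⁴ s ÷ 3600 = 4.987 h.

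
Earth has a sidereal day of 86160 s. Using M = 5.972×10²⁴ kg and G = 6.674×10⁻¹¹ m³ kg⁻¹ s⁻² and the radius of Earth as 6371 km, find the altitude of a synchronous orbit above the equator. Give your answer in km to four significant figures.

h_sync ≈ 35790 km

μ = GM = 6.674×10⁻¹¹ × 5.972×10²⁴ = 3.986×10¹⁴ m³/s².
A synchronous orbit has period T, so by Kepler's third law a = (μT²/4π²)^(1/3).
μT²/4π² = 3.986×10¹⁴ × (8.616×10⁴)² / 39.48 = 7.495×10²² m³.
a = 4.216×10⁷ m = 42162 km.
Altitude h = a − R = 42162 − 6371 = 35791 km.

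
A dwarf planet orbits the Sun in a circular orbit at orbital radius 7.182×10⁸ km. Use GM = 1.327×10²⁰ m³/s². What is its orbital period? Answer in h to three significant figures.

T ≈ 92200 h

r = 7.182×10⁸ km = 7.182×10¹¹ m.
Kepler's third law: T = 2π√(r³/μ) = 2π√((7.182×10¹¹)³ / 1.327×10²⁰).
r³/μ = 2.792×10¹⁵ s², so T = 2π × 5.284×10⁷ = 3.320×10⁸ s.
Converting: 3.320×10⁸ s ÷ 3600 = 92220 h.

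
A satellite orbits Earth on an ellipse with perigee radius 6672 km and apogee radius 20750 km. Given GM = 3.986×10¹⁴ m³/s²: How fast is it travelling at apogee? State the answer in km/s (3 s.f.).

Semi-major axis a = (r_p + r_a)/2 = 13711 km = 1.371×10⁷ m.
Vis-viva: v² = μ(2/r − 1/a) = 3.986×10¹⁴ × (9.639×10⁻⁸ − 7.293×10⁻⁸) = 9.348×10⁶ m²/s².
v = 3057 m/s = 3.057 km/s.

v ≈ 3.06 km/s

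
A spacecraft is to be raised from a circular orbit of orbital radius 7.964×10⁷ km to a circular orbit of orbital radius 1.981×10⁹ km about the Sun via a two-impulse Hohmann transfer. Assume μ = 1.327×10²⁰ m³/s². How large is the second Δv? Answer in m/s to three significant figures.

Δv ≈ 5910 m/s

r₁ = 7.964×10⁷ km = 7.964×10¹⁰ m.
r₂ = 1.981×10⁹ km = 1.981×10¹² m.
Transfer ellipse a_t = (r₁ + r₂)/2 = 1.030×10¹² m.
At r₁: circular v_c1 = √(μ/r₁) = 40820 m/s; transfer-perihelion v_p = √[μ(2/r₁ − 1/a_t)] = 56600 m/s.
At r₂: circular v_c2 = √(μ/r₂) = 8185 m/s; transfer-aphelion v_a = √[μ(2/r₂ − 1/a_t)] = 2275 m/s.
Δv₂ = v_c2 − v_a = 5909 m/s.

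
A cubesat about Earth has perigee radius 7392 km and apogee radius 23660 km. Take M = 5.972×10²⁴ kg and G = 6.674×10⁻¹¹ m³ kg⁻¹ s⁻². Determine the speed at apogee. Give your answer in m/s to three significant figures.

μ = GM = 6.674×10⁻¹¹ × 5.972×10²⁴ = 3.986×10¹⁴ m³/s².
Semi-major axis a = (r_p + r_a)/2 = 15526 km = 1.553×10⁷ m.
Vis-viva: v² = μ(2/r − 1/a) = 3.986×10¹⁴ × (8.453×10⁻⁸ − 6.441×10⁻⁸) = 8.020×10⁶ m²/s².
v = 2832 m/s.

v ≈ 2830 m/s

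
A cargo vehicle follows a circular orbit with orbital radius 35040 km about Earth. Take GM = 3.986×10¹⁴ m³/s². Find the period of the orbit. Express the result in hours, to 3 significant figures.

r = 35040 km = 3.504×10⁷ m.
Kepler's third law: T = 2π√(r³/μ) = 2π√((3.504×10⁷)³ / 3.986×10¹⁴).
r³/μ = 1.079×10⁸ s², so T = 2π × 1.039×10⁴ = 6.528×10⁴ s.
Converting: 6.528×10⁴ s ÷ 3600 = 18.13 hours.

T ≈ 18.1 hours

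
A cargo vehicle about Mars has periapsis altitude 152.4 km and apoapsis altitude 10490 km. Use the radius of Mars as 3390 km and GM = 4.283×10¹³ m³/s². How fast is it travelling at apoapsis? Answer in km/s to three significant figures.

r_p = 3390 + 152.4 = 3542.4 km = 3.5424×10⁶ m.
r_a = 3390 + 10490 = 13880 km = 1.3880×10⁷ m.
Semi-major axis a = (r_p + r_a)/2 = 8711.2 km = 8.711×10⁶ m.
Vis-viva: v² = μ(2/r − 1/a) = 4.283×10¹³ × (1.441×10⁻⁷ − 1.148×10⁻⁷) = 1.255×10⁶ m²/s².
v = 1120 m/s = 1.120 km/s.

v ≈ 1.12 km/s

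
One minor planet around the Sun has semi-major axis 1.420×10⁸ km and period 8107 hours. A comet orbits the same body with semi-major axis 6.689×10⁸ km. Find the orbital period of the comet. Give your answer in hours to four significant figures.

T₂ ≈ 82880 hours

Kepler's third law: T² ∝ a³, so T₂ = T₁ (a₂/a₁)^(3/2).
a₂/a₁ = 4.711, (a₂/a₁)^(3/2) = 10.22.
T₂ = 8107 × 10.22 = 82880 hours.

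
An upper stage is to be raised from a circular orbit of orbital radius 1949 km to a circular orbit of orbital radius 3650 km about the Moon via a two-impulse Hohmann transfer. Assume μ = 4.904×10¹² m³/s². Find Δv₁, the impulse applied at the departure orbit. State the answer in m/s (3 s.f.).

r₁ = 1949 km = 1.949×10⁶ m.
r₂ = 3650 km = 3.650×10⁶ m.
Transfer ellipse a_t = (r₁ + r₂)/2 = 2.800×10⁶ m.
At r₁: circular v_c1 = √(μ/r₁) = 1586 m/s; transfer-perilune v_p = √[μ(2/r₁ − 1/a_t)] = 1811 m/s.
Δv₁ = v_p − v_c1 = 225.0 m/s.

Δv ≈ 225 m/s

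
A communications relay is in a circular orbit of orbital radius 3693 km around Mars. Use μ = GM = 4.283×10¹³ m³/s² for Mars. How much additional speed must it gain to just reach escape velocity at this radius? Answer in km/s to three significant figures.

r = 3693 km = 3.693×10⁶ m.
Circular speed v_c = √(μ/r) = 3406 m/s.
Escape speed v_esc = √(2μ/r) = √2 × v_c = 4816 m/s.
Δv = v_esc − v_c = 1411 m/s = 1.411 km/s.

Δv ≈ 1.41 km/s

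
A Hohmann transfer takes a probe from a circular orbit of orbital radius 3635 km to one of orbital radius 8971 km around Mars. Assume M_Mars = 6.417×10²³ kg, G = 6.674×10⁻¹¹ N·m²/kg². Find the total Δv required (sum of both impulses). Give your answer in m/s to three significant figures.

μ = GM = 6.674×10⁻¹¹ × 6.417×10²³ = 4.283×10¹³ m³/s².
r₁ = 3635 km = 3.635×10⁶ m.
r₂ = 8971 km = 8.971×10⁶ m.
Transfer ellipse a_t = (r₁ + r₂)/2 = 6.303×10⁶ m.
At r₁: circular v_c1 = √(μ/r₁) = 3432 m/s; transfer-periapsis v_p = √[μ(2/r₁ − 1/a_t)] = 4095 m/s.
Δv₁ = v_p − v_c1 = 662.5 m/s.
At r₂: circular v_c2 = √(μ/r₂) = 2185 m/s; transfer-apoapsis v_a = √[μ(2/r₂ − 1/a_t)] = 1659 m/s.
Δv₂ = v_c2 − v_a = 525.7 m/s.
Total Δv = Δv₁ + Δv₂ = 1188 m/s.

Δv_total ≈ 1190 m/s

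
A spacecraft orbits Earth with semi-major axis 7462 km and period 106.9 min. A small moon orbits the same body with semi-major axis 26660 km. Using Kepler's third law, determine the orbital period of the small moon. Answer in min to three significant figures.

T₂ ≈ 722 min

Kepler's third law: T² ∝ a³, so T₂ = T₁ (a₂/a₁)^(3/2).
a₂/a₁ = 3.573, (a₂/a₁)^(3/2) = 6.753.
T₂ = 106.9 × 6.753 = 721.9 min.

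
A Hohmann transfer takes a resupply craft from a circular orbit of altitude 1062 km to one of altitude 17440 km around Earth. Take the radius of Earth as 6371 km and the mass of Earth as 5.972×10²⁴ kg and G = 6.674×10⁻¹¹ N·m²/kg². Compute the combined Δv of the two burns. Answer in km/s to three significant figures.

Δv_total ≈ 2.99 km/s

μ = GM = 6.674×10⁻¹¹ × 5.972×10²⁴ = 3.986×10¹⁴ m³/s².
r₁ = 6371 + 1062 = 7433.0 km = 7.4330×10⁶ m.
r₂ = 6371 + 17440 = 23811 km = 2.3811×10⁷ m.
Transfer ellipse a_t = (r₁ + r₂)/2 = 1.562×10⁷ m.
At r₁: circular v_c1 = √(μ/r₁) = 7323 m/s; transfer-perigee v_p = √[μ(2/r₁ − 1/a_t)] = 9040 m/s.
Δv₁ = v_p − v_c1 = 1718 m/s.
At r₂: circular v_c2 = √(μ/r₂) = 4091 m/s; transfer-apogee v_a = √[μ(2/r₂ − 1/a_t)] = 2822 m/s.
Δv₂ = v_c2 − v_a = 1269 m/s.
Total Δv = Δv₁ + Δv₂ = 2987 m/s = 2.987 km/s.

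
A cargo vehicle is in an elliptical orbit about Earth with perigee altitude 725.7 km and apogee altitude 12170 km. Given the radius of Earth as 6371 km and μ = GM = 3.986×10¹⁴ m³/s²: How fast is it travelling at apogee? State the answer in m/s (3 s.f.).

r_p = 6371 + 725.7 = 7096.7 km = 7.0967×10⁶ m.
r_a = 6371 + 12170 = 18541 km = 1.8541×10⁷ m.
Semi-major axis a = (r_p + r_a)/2 = 12819 km = 1.282×10⁷ m.
Vis-viva: v² = μ(2/r − 1/a) = 3.986×10¹⁴ × (1.079×10⁻⁷ − 7.801×10⁻⁸) = 1.190×10⁷ m²/s².
v = 3450 m/s.

v ≈ 3450 m/s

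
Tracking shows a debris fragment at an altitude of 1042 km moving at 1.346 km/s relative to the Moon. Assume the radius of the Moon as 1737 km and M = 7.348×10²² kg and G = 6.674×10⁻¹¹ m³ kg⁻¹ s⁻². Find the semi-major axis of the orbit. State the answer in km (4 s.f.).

a ≈ 2855 km

μ = GM = 6.674×10⁻¹¹ × 7.348×10²² = 4.904×10¹² m³/s².
r = 1737 + 1042 = 2779.0 km = 2.779×10⁶ m.
Vis-viva rearranged: 1/a = 2/r − v²/μ = 7.197×10⁻⁷ − 3.694×10⁻⁷ = 3.503×10⁻⁷ m⁻¹.
a = 2.855×10⁶ m = 2855.1 km.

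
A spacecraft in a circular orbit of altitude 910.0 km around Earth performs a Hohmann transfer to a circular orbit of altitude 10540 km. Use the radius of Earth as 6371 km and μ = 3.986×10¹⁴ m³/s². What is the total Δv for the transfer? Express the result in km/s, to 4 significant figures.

Δv_total ≈ 2.438 km/s

r₁ = 6371 + 910.0 = 7281.0 km = 7.2810×10⁶ m.
r₂ = 6371 + 10540 = 16911 km = 1.6911×10⁷ m.
Transfer ellipse a_t = (r₁ + r₂)/2 = 1.210×10⁷ m.
At r₁: circular v_c1 = √(μ/r₁) = 7399 m/s; transfer-perigee v_p = √[μ(2/r₁ − 1/a_t)] = 8749 m/s.
Δv₁ = v_p − v_c1 = 1350 m/s.
At r₂: circular v_c2 = √(μ/r₂) = 4855 m/s; transfer-apogee v_a = √[μ(2/r₂ − 1/a_t)] = 3767 m/s.
Δv₂ = v_c2 − v_a = 1088 m/s.
Total Δv = Δv₁ + Δv₂ = 2438 m/s = 2.438 km/s.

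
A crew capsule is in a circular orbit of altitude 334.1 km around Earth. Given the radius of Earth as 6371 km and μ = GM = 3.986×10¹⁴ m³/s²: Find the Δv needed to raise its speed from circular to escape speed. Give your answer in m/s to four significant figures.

Δv ≈ 3194 m/s

r = 6371 + 334.1 = 6705.1 km = 6.7051×10⁶ m.
Circular speed v_c = √(μ/r) = 7710 m/s.
Escape speed v_esc = √(2μ/r) = √2 × v_c = 10900 m/s.
Δv = v_esc − v_c = 3194 m/s.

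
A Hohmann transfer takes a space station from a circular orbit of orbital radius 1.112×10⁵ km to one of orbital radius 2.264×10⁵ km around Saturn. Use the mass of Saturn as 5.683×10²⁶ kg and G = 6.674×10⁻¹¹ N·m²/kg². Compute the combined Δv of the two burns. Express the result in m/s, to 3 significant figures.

Δv_total ≈ 5360 m/s

μ = GM = 6.674×10⁻¹¹ × 5.683×10²⁶ = 3.793×10¹⁶ m³/s².
r₁ = 1.112×10⁵ km = 1.112×10⁸ m.
r₂ = 2.264×10⁵ km = 2.264×10⁸ m.
Transfer ellipse a_t = (r₁ + r₂)/2 = 1.688×10⁸ m.
At r₁: circular v_c1 = √(μ/r₁) = 18470 m/s; transfer-perikrone v_p = √[μ(2/r₁ − 1/a_t)] = 21390 m/s.
Δv₁ = v_p − v_c1 = 2920 m/s.
At r₂: circular v_c2 = √(μ/r₂) = 12940 m/s; transfer-apokrone v_a = √[μ(2/r₂ − 1/a_t)] = 10510 m/s.
Δv₂ = v_c2 − v_a = 2438 m/s.
Total Δv = Δv₁ + Δv₂ = 5358 m/s.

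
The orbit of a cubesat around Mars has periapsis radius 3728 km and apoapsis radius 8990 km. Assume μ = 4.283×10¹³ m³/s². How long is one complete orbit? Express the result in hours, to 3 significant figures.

Semi-major axis a = (r_p + r_a)/2 = (3728.0 + 8990.0)/2 = 6359.0 km = 6.359×10⁶ m.
By Kepler's third law T = 2π√(a³/μ) = 2π × 2.450×10³ = 1.540×10⁴ s.
= 4.276 hours.

T ≈ 4.28 hours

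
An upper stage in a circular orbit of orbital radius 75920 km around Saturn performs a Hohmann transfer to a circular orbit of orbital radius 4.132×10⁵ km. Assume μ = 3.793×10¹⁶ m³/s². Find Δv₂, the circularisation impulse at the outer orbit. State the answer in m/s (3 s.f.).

r₁ = 75920 km = 7.592×10⁷ m.
r₂ = 4.132×10⁵ km = 4.132×10⁸ m.
Transfer ellipse a_t = (r₁ + r₂)/2 = 2.446×10⁸ m.
At r₁: circular v_c1 = √(μ/r₁) = 22350 m/s; transfer-perikrone v_p = √[μ(2/r₁ − 1/a_t)] = 29050 m/s.
At r₂: circular v_c2 = √(μ/r₂) = 9581 m/s; transfer-apokrone v_a = √[μ(2/r₂ − 1/a_t)] = 5338 m/s.
Δv₂ = v_c2 − v_a = 4243 m/s.

Δv ≈ 4240 m/s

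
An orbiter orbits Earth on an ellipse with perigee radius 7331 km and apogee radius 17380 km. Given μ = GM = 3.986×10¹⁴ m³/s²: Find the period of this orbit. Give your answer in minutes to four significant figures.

T ≈ 227.8 minutes

Semi-major axis a = (r_p + r_a)/2 = (7331.0 + 17380)/2 = 12356 km = 1.236×10⁷ m.
By Kepler's third law T = 2π√(a³/μ) = 2π × 2.175×10³ = 1.367×10⁴ s.
= 227.8 minutes.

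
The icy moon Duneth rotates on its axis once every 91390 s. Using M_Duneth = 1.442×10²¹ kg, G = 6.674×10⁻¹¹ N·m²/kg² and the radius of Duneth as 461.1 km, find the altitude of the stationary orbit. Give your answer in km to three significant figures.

μ = GM = 6.674×10⁻¹¹ × 1.442×10²¹ = 9.624×10¹⁰ m³/s².
A synchronous orbit has period T, so by Kepler's third law a = (μT²/4π²)^(1/3).
μT²/4π² = 9.624×10¹⁰ × (9.139×10⁴)² / 39.48 = 2.036×10¹⁹ m³.
a = 2.731×10⁶ m = 2730.6 km.
Altitude h = a − R = 2730.6 − 461.1 = 2269.5 km.

h_sync ≈ 2270 km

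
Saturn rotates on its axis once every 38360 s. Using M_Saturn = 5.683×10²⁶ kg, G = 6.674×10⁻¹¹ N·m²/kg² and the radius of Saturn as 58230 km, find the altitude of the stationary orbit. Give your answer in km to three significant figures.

μ = GM = 6.674×10⁻¹¹ × 5.683×10²⁶ = 3.793×10¹⁶ m³/s².
A synchronous orbit has period T, so by Kepler's third law a = (μT²/4π²)^(1/3).
μT²/4π² = 3.793×10¹⁶ × (3.836×10⁴)² / 39.48 = 1.414×10²⁴ m³.
a = 1.122×10⁸ m = 1.1223×10⁵ km.
Altitude h = a − R = 1.1223×10⁵ − 58230 = 54003 km.

h_sync ≈ 54000 km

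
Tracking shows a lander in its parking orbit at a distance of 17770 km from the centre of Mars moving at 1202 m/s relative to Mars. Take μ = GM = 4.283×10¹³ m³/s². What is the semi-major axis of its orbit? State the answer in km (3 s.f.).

r = 1.777×10⁷ m.
Specific orbital energy ε = v²/2 − μ/r = (1202)²/2 − 4.283×10¹³/1.777×10⁷ = -1.688×10⁶ J/kg.
Since ε = −μ/(2a), a = −μ/(2ε) = 1.269×10⁷ m = 12688 km.

a ≈ 12700 km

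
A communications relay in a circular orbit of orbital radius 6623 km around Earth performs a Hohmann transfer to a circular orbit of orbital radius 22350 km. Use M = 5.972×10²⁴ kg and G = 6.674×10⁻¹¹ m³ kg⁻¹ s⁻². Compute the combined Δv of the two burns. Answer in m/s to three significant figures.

Δv_total ≈ 3250 m/s

μ = GM = 6.674×10⁻¹¹ × 5.972×10²⁴ = 3.986×10¹⁴ m³/s².
r₁ = 6623 km = 6.623×10⁶ m.
r₂ = 22350 km = 2.235×10⁷ m.
Transfer ellipse a_t = (r₁ + r₂)/2 = 1.449×10⁷ m.
At r₁: circular v_c1 = √(μ/r₁) = 7758 m/s; transfer-perigee v_p = √[μ(2/r₁ − 1/a_t)] = 9636 m/s.
Δv₁ = v_p − v_c1 = 1878 m/s.
At r₂: circular v_c2 = √(μ/r₂) = 4223 m/s; transfer-apogee v_a = √[μ(2/r₂ − 1/a_t)] = 2855 m/s.
Δv₂ = v_c2 − v_a = 1368 m/s.
Total Δv = Δv₁ + Δv₂ = 3246 m/s.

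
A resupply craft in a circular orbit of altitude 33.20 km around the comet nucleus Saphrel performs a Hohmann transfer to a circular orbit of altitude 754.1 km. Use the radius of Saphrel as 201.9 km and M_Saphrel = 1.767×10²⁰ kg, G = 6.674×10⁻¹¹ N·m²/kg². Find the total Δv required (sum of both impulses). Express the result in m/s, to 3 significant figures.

μ = GM = 6.674×10⁻¹¹ × 1.767×10²⁰ = 1.179×10¹⁰ m³/s².
r₁ = 201.9 + 33.20 = 235.10 km = 2.3510×10⁵ m.
r₂ = 201.9 + 754.1 = 956.00 km = 9.5600×10⁵ m.
Transfer ellipse a_t = (r₁ + r₂)/2 = 5.956×10⁵ m.
At r₁: circular v_c1 = √(μ/r₁) = 224.0 m/s; transfer-periapsis v_p = √[μ(2/r₁ − 1/a_t)] = 283.8 m/s.
Δv₁ = v_p − v_c1 = 59.79 m/s.
At r₂: circular v_c2 = √(μ/r₂) = 111.1 m/s; transfer-apoapsis v_a = √[μ(2/r₂ − 1/a_t)] = 69.78 m/s.
Δv₂ = v_c2 − v_a = 41.28 m/s.
Total Δv = Δv₁ + Δv₂ = 101.1 m/s.

Δv_total ≈ 101 m/s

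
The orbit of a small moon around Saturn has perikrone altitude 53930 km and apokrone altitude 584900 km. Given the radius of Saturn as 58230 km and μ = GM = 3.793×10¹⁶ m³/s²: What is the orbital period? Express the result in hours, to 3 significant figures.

r_p = 58230 + 53930 = 112160 km = 1.1216×10⁸ m.
r_a = 58230 + 584900 = 643130 km = 6.4313×10⁸ m.
Semi-major axis a = (r_p + r_a)/2 = (1.1216×10⁵ + 6.4313×10⁵)/2 = 3.7764×10⁵ km = 3.776×10⁸ m.
By Kepler's third law T = 2π√(a³/μ) = 2π × 3.768×10⁴ = 2.368×10⁵ s.
= 65.77 hours.

T ≈ 65.8 hours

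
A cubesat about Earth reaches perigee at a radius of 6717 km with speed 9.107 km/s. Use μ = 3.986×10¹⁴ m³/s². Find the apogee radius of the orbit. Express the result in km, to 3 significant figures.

r_p = 6.717×10⁶ m.
Specific energy ε = v²/2 − μ/r = -1.787×10⁷ J/kg, so a = −μ/(2ε) = 1.115×10⁷ m.
The apsides satisfy r_p + r_a = 2a, so the apogee radius is 2a − r_p = 1.558×10⁷ m = 15584 km.

apogee radius ≈ 15600 km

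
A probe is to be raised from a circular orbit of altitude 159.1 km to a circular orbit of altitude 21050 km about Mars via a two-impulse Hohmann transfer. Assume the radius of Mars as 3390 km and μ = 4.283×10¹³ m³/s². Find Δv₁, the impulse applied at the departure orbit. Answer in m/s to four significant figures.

Δv ≈ 1117 m/s

r₁ = 3390 + 159.1 = 3549.1 km = 3.5491×10⁶ m.
r₂ = 3390 + 21050 = 24440 km = 2.4440×10⁷ m.
Transfer ellipse a_t = (r₁ + r₂)/2 = 1.399×10⁷ m.
At r₁: circular v_c1 = √(μ/r₁) = 3474 m/s; transfer-periapsis v_p = √[μ(2/r₁ − 1/a_t)] = 4591 m/s.
Δv₁ = v_p − v_c1 = 1117 m/s.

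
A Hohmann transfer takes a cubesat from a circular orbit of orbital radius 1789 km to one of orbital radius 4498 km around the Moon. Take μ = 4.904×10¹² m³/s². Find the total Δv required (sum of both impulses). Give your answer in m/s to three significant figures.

Δv_total ≈ 581 m/s

r₁ = 1789 km = 1.789×10⁶ m.
r₂ = 4498 km = 4.498×10⁶ m.
Transfer ellipse a_t = (r₁ + r₂)/2 = 3.144×10⁶ m.
At r₁: circular v_c1 = √(μ/r₁) = 1656 m/s; transfer-perilune v_p = √[μ(2/r₁ − 1/a_t)] = 1980 m/s.
Δv₁ = v_p − v_c1 = 324.8 m/s.
At r₂: circular v_c2 = √(μ/r₂) = 1044 m/s; transfer-apolune v_a = √[μ(2/r₂ − 1/a_t)] = 787.7 m/s.
Δv₂ = v_c2 − v_a = 256.5 m/s.
Total Δv = Δv₁ + Δv₂ = 581.3 m/s.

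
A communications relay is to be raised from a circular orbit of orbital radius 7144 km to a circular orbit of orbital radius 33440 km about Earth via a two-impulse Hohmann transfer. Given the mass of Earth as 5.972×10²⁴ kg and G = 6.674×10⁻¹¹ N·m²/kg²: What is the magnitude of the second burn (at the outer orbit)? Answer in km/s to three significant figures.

μ = GM = 6.674×10⁻¹¹ × 5.972×10²⁴ = 3.986×10¹⁴ m³/s².
r₁ = 7144 km = 7.144×10⁶ m.
r₂ = 33440 km = 3.344×10⁷ m.
Transfer ellipse a_t = (r₁ + r₂)/2 = 2.029×10⁷ m.
At r₁: circular v_c1 = √(μ/r₁) = 7469 m/s; transfer-perigee v_p = √[μ(2/r₁ − 1/a_t)] = 9589 m/s.
At r₂: circular v_c2 = √(μ/r₂) = 3452 m/s; transfer-apogee v_a = √[μ(2/r₂ − 1/a_t)] = 2048 m/s.
Δv₂ = v_c2 − v_a = 1404 m/s.
= 1.404 km/s.

Δv ≈ 1.40 km/s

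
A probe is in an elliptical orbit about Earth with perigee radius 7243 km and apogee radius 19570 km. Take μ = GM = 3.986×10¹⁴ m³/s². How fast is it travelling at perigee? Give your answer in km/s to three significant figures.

v ≈ 8.96 km/s

Semi-major axis a = (r_p + r_a)/2 = 13406 km = 1.341×10⁷ m.
Vis-viva: v² = μ(2/r − 1/a) = 3.986×10¹⁴ × (2.761×10⁻⁷ − 7.459×10⁻⁸) = 8.033×10⁷ m²/s².
v = 8963 m/s = 8.963 km/s.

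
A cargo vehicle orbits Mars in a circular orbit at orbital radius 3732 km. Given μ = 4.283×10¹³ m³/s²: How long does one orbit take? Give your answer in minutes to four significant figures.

T ≈ 115.4 minutes

r = 3732 km = 3.732×10⁶ m.
Kepler's third law: T = 2π√(r³/μ) = 2π√((3.732×10⁶)³ / 4.283×10¹³).
r³/μ = 1.214×10⁶ s², so T = 2π × 1.102×10³ = 6.922×10³ s.
Converting: 6.922×10³ s ÷ 60.00 = 115.4 minutes.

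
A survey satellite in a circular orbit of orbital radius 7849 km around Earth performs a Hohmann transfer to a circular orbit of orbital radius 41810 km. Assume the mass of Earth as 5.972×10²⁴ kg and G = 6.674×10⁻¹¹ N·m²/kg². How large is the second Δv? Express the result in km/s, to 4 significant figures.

Δv ≈ 1.352 km/s

μ = GM = 6.674×10⁻¹¹ × 5.972×10²⁴ = 3.986×10¹⁴ m³/s².
r₁ = 7849 km = 7.849×10⁶ m.
r₂ = 41810 km = 4.181×10⁷ m.
Transfer ellipse a_t = (r₁ + r₂)/2 = 2.483×10⁷ m.
At r₁: circular v_c1 = √(μ/r₁) = 7126 m/s; transfer-perigee v_p = √[μ(2/r₁ − 1/a_t)] = 9247 m/s.
At r₂: circular v_c2 = √(μ/r₂) = 3088 m/s; transfer-apogee v_a = √[μ(2/r₂ − 1/a_t)] = 1736 m/s.
Δv₂ = v_c2 − v_a = 1352 m/s.
= 1.352 km/s.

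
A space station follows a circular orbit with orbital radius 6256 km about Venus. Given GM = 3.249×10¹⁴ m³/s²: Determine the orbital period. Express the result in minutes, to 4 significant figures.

T ≈ 90.91 minutes

r = 6256 km = 6.256×10⁶ m.
Kepler's third law: T = 2π√(r³/μ) = 2π√((6.256×10⁶)³ / 3.249×10¹⁴).
r³/μ = 7.536×10⁵ s², so T = 2π × 8.681×10² = 5.454×10³ s.
Converting: 5.454×10³ s ÷ 60.00 = 90.91 minutes.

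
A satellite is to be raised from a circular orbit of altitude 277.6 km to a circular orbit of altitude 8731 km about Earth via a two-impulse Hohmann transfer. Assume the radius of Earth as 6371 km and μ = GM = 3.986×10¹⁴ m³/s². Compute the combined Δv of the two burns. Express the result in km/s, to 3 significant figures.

r₁ = 6371 + 277.6 = 6648.6 km = 6.6486×10⁶ m.
r₂ = 6371 + 8731 = 15102 km = 1.5102×10⁷ m.
Transfer ellipse a_t = (r₁ + r₂)/2 = 1.088×10⁷ m.
At r₁: circular v_c1 = √(μ/r₁) = 7743 m/s; transfer-perigee v_p = √[μ(2/r₁ − 1/a_t)] = 9124 m/s.
Δv₁ = v_p − v_c1 = 1381 m/s.
At r₂: circular v_c2 = √(μ/r₂) = 5137 m/s; transfer-apogee v_a = √[μ(2/r₂ − 1/a_t)] = 4017 m/s.
Δv₂ = v_c2 − v_a = 1121 m/s.
Total Δv = Δv₁ + Δv₂ = 2502 m/s = 2.502 km/s.

Δv_total ≈ 2.50 km/s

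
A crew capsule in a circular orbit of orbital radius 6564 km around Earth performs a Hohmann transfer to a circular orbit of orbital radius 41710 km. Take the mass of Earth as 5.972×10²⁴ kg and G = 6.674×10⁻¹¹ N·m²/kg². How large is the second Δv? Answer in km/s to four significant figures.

Δv ≈ 1.479 km/s

μ = GM = 6.674×10⁻¹¹ × 5.972×10²⁴ = 3.986×10¹⁴ m³/s².
r₁ = 6564 km = 6.564×10⁶ m.
r₂ = 41710 km = 4.171×10⁷ m.
Transfer ellipse a_t = (r₁ + r₂)/2 = 2.414×10⁷ m.
At r₁: circular v_c1 = √(μ/r₁) = 7792 m/s; transfer-perigee v_p = √[μ(2/r₁ − 1/a_t)] = 10240 m/s.
At r₂: circular v_c2 = √(μ/r₂) = 3091 m/s; transfer-apogee v_a = √[μ(2/r₂ − 1/a_t)] = 1612 m/s.
Δv₂ = v_c2 − v_a = 1479 m/s.
= 1.479 km/s.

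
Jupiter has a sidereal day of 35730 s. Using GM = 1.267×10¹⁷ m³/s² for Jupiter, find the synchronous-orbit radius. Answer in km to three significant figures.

A synchronous orbit has period T, so by Kepler's third law a = (μT²/4π²)^(1/3).
μT²/4π² = 1.267×10¹⁷ × (3.573×10⁴)² / 39.48 = 4.097×10²⁴ m³.
a = 1.600×10⁸ m = 1.6002×10⁵ km.

r_sync ≈ 1.60×10⁵ km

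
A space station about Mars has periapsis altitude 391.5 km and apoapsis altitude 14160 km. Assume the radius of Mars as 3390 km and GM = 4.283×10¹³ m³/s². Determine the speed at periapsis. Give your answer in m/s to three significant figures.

v ≈ 4320 m/s

r_p = 3390 + 391.5 = 3781.5 km = 3.7815×10⁶ m.
r_a = 3390 + 14160 = 17550 km = 1.7550×10⁷ m.
Semi-major axis a = (r_p + r_a)/2 = 10666 km = 1.067×10⁷ m.
Vis-viva: v² = μ(2/r − 1/a) = 4.283×10¹³ × (5.289×10⁻⁷ − 9.376×10⁻⁸) = 1.864×10⁷ m²/s².
v = 4317 m/s.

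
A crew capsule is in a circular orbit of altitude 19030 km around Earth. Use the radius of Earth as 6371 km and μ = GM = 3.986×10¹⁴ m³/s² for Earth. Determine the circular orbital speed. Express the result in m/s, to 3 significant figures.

v ≈ 3960 m/s

r = 6371 + 19030 = 25401 km = 2.5401×10⁷ m.
For a circular orbit v = √(μ/r) = √(3.986×10¹⁴ / 2.540×10⁷) = √(1.569×10⁷) = 3961 m/s.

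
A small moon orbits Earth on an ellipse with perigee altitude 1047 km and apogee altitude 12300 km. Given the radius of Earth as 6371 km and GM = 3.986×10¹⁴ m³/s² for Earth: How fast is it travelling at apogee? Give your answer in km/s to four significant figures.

v ≈ 3.484 km/s

r_p = 6371 + 1047 = 7418.0 km = 7.4180×10⁶ m.
r_a = 6371 + 12300 = 18671 km = 1.8671×10⁷ m.
Semi-major axis a = (r_p + r_a)/2 = 13044 km = 1.304×10⁷ m.
Vis-viva: v² = μ(2/r − 1/a) = 3.986×10¹⁴ × (1.071×10⁻⁷ − 7.666×10⁻⁸) = 1.214×10⁷ m²/s².
v = 3484 m/s = 3.484 km/s.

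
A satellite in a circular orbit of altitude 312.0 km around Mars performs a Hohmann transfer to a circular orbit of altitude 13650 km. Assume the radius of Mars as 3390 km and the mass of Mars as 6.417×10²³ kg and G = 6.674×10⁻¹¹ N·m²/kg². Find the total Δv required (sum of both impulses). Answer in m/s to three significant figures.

μ = GM = 6.674×10⁻¹¹ × 6.417×10²³ = 4.283×10¹³ m³/s².
r₁ = 3390 + 312.0 = 3702.0 km = 3.7020×10⁶ m.
r₂ = 3390 + 13650 = 17040 km = 1.7040×10⁷ m.
Transfer ellipse a_t = (r₁ + r₂)/2 = 1.037×10⁷ m.
At r₁: circular v_c1 = √(μ/r₁) = 3401 m/s; transfer-periapsis v_p = √[μ(2/r₁ − 1/a_t)] = 4360 m/s.
Δv₁ = v_p − v_c1 = 958.5 m/s.
At r₂: circular v_c2 = √(μ/r₂) = 1585 m/s; transfer-apoapsis v_a = √[μ(2/r₂ − 1/a_t)] = 947.2 m/s.
Δv₂ = v_c2 − v_a = 638.2 m/s.
Total Δv = Δv₁ + Δv₂ = 1597 m/s.

Δv_total ≈ 1600 m/s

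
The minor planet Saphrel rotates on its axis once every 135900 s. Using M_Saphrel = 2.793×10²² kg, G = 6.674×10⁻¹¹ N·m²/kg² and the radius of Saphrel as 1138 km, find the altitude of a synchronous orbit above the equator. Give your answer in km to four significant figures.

μ = GM = 6.674×10⁻¹¹ × 2.793×10²² = 1.864×10¹² m³/s².
A synchronous orbit has period T, so by Kepler's third law a = (μT²/4π²)^(1/3).
μT²/4π² = 1.864×10¹² × (1.359×10⁵)² / 39.48 = 8.720×10²⁰ m³.
a = 9.554×10⁶ m = 9553.9 km.
Altitude h = a − R = 9553.9 − 1138 = 8415.9 km.

h_sync ≈ 8416 km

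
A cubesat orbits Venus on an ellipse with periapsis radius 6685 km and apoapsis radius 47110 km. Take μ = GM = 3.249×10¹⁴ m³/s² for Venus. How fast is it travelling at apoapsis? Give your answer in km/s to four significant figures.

v ≈ 1.309 km/s

Semi-major axis a = (r_p + r_a)/2 = 26898 km = 2.690×10⁷ m.
Vis-viva: v² = μ(2/r − 1/a) = 3.249×10¹⁴ × (4.245×10⁻⁸ − 3.718×10⁻⁸) = 1.714×10⁶ m²/s².
v = 1309 m/s = 1.309 km/s.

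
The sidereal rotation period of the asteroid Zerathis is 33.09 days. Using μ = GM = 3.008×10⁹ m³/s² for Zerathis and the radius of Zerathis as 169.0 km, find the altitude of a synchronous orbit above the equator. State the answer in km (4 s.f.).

T = 33.09 days = 2.859×10⁶ s.
A synchronous orbit has period T, so by Kepler's third law a = (μT²/4π²)^(1/3).
μT²/4π² = 3.008×10⁹ × (2.859×10⁶)² / 39.48 = 6.228×10²⁰ m³.
a = 8.540×10⁶ m = 8539.8 km.
Altitude h = a − R = 8539.8 − 169.0 = 8370.8 km.

h_sync ≈ 8371 km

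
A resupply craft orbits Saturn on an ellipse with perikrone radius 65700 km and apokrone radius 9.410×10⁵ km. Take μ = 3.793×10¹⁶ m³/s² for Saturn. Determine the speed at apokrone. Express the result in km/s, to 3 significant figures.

v ≈ 2.29 km/s

Semi-major axis a = (r_p + r_a)/2 = 5.0335×10⁵ km = 5.034×10⁸ m.
Vis-viva: v² = μ(2/r − 1/a) = 3.793×10¹⁶ × (2.125×10⁻⁹ − 1.987×10⁻⁹) = 5.261×10⁶ m²/s².
v = 2294 m/s = 2.294 km/s.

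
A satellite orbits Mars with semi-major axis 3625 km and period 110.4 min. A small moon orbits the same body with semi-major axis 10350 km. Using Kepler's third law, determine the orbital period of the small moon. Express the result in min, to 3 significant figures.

Kepler's third law: T² ∝ a³, so T₂ = T₁ (a₂/a₁)^(3/2).
a₂/a₁ = 2.855, (a₂/a₁)^(3/2) = 4.824.
T₂ = 110.4 × 4.824 = 532.6 min.

T₂ ≈ 533 min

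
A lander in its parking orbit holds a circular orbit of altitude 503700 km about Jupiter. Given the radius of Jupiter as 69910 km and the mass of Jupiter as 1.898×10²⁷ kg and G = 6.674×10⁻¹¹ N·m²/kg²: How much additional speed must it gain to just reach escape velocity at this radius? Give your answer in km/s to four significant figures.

μ = GM = 6.674×10⁻¹¹ × 1.898×10²⁷ = 1.267×10¹⁷ m³/s².
r = 69910 + 503700 = 573610 km = 5.7361×10⁸ m.
Circular speed v_c = √(μ/r) = 14860 m/s.
Escape speed v_esc = √(2μ/r) = √2 × v_c = 21020 m/s.
Δv = v_esc − v_c = 6155 m/s = 6.155 km/s.

Δv ≈ 6.155 km/s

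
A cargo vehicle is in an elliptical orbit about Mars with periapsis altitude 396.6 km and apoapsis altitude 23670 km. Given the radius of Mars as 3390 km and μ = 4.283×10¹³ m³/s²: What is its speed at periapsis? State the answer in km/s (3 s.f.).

r_p = 3390 + 396.6 = 3786.6 km = 3.7866×10⁶ m.
r_a = 3390 + 23670 = 27060 km = 2.7060×10⁷ m.
Semi-major axis a = (r_p + r_a)/2 = 15423 km = 1.542×10⁷ m.
Vis-viva: v² = μ(2/r − 1/a) = 4.283×10¹³ × (5.282×10⁻⁷ − 6.484×10⁻⁸) = 1.984×10⁷ m²/s².
v = 4455 m/s = 4.455 km/s.

v ≈ 4.45 km/s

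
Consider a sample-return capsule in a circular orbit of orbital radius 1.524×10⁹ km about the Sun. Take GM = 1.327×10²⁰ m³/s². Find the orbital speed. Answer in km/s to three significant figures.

v ≈ 9.33 km/s

r = 1.524×10⁹ km = 1.524×10¹² m.
For a circular orbit v = √(μ/r) = √(1.327×10²⁰ / 1.524×10¹²) = √(8.707×10⁷) = 9331 m/s.
That is 9.331 km/s.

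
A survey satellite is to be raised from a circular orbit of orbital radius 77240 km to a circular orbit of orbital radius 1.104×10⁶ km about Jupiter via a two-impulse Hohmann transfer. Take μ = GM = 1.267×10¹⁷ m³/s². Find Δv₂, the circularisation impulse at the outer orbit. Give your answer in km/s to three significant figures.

Δv ≈ 6.84 km/s

r₁ = 77240 km = 7.724×10⁷ m.
r₂ = 1.104×10⁶ km = 1.104×10⁹ m.
Transfer ellipse a_t = (r₁ + r₂)/2 = 5.906×10⁸ m.
At r₁: circular v_c1 = √(μ/r₁) = 40500 m/s; transfer-perijove v_p = √[μ(2/r₁ − 1/a_t)] = 55370 m/s.
At r₂: circular v_c2 = √(μ/r₂) = 10710 m/s; transfer-apojove v_a = √[μ(2/r₂ − 1/a_t)] = 3874 m/s.
Δv₂ = v_c2 − v_a = 6839 m/s.
= 6.839 km/s.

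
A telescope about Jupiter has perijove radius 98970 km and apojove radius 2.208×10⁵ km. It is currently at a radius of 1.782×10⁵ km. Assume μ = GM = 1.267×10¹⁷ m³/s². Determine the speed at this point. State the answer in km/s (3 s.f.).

v ≈ 25.1 km/s

Semi-major axis a = (r_p + r_a)/2 = 1.5988×10⁵ km = 1.599×10⁸ m.
Vis-viva: v² = μ(2/r − 1/a) = 1.267×10¹⁷ × (1.122×10⁻⁸ − 6.254×10⁻⁹) = 6.296×10⁸ m²/s².
v = 25090 m/s = 25.09 km/s.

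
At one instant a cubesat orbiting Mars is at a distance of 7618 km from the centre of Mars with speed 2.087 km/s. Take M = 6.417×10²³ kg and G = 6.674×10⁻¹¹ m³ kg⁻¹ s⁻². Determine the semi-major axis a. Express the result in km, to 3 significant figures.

a ≈ 6220 km

μ = GM = 6.674×10⁻¹¹ × 6.417×10²³ = 4.283×10¹³ m³/s².
r = 7.618×10⁶ m.
Vis-viva rearranged: 1/a = 2/r − v²/μ = 2.625×10⁻⁷ − 1.017×10⁻⁷ = 1.608×10⁻⁷ m⁻¹.
a = 6.218×10⁶ m = 6217.6 km.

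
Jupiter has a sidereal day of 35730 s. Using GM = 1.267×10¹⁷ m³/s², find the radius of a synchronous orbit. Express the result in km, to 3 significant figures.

r_sync ≈ 1.60×10⁵ km

A synchronous orbit has period T, so by Kepler's third law a = (μT²/4π²)^(1/3).
μT²/4π² = 1.267×10¹⁷ × (3.573×10⁴)² / 39.48 = 4.097×10²⁴ m³.
a = 1.600×10⁸ m = 1.6002×10⁵ km.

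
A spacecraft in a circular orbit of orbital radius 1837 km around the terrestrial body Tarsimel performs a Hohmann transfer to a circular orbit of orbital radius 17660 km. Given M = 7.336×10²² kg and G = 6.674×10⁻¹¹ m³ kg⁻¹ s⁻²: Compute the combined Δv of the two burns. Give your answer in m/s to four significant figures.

μ = GM = 6.674×10⁻¹¹ × 7.336×10²² = 4.896×10¹² m³/s².
r₁ = 1837 km = 1.837×10⁶ m.
r₂ = 17660 km = 1.766×10⁷ m.
Transfer ellipse a_t = (r₁ + r₂)/2 = 9.748×10⁶ m.
At r₁: circular v_c1 = √(μ/r₁) = 1633 m/s; transfer-periapsis v_p = √[μ(2/r₁ − 1/a_t)] = 2197 m/s.
Δv₁ = v_p − v_c1 = 564.8 m/s.
At r₂: circular v_c2 = √(μ/r₂) = 526.5 m/s; transfer-apoapsis v_a = √[μ(2/r₂ − 1/a_t)] = 228.6 m/s.
Δv₂ = v_c2 − v_a = 298.0 m/s.
Total Δv = Δv₁ + Δv₂ = 862.7 m/s.

Δv_total ≈ 862.7 m/s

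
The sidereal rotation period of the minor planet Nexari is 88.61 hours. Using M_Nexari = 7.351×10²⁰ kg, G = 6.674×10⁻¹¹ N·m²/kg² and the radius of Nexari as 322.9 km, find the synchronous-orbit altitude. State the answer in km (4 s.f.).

μ = GM = 6.674×10⁻¹¹ × 7.351×10²⁰ = 4.906×10¹⁰ m³/s².
T = 88.61 hours = 3.190×10⁵ s.
A synchronous orbit has period T, so by Kepler's third law a = (μT²/4π²)^(1/3).
μT²/4π² = 4.906×10¹⁰ × (3.190×10⁵)² / 39.48 = 1.265×10²⁰ m³.
a = 5.019×10⁶ m = 5019.4 km.
Altitude h = a − R = 5019.4 − 322.9 = 4696.5 km.

h_sync ≈ 4696 km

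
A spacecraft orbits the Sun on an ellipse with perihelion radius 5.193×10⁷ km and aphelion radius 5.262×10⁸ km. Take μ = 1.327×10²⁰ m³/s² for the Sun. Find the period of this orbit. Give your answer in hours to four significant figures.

Semi-major axis a = (r_p + r_a)/2 = (5.1930×10⁷ + 5.2620×10⁸)/2 = 2.8906×10⁸ km = 2.891×10¹¹ m.
By Kepler's third law T = 2π√(a³/μ) = 2π × 1.349×10⁷ = 8.477×10⁷ s.
= 23550 hours.

T ≈ 23550 hours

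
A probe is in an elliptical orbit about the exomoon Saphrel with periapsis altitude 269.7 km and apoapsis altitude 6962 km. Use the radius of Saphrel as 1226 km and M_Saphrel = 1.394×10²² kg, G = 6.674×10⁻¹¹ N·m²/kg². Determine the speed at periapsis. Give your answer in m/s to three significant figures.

μ = GM = 6.674×10⁻¹¹ × 1.394×10²² = 9.304×10¹¹ m³/s².
r_p = 1226 + 269.7 = 1495.7 km = 1.4957×10⁶ m.
r_a = 1226 + 6962 = 8188.0 km = 8.1880×10⁶ m.
Semi-major axis a = (r_p + r_a)/2 = 4841.9 km = 4.842×10⁶ m.
Vis-viva: v² = μ(2/r − 1/a) = 9.304×10¹¹ × (1.337×10⁻⁶ − 2.065×10⁻⁷) = 1.052×10⁶ m²/s².
v = 1026 m/s.

v ≈ 1030 m/s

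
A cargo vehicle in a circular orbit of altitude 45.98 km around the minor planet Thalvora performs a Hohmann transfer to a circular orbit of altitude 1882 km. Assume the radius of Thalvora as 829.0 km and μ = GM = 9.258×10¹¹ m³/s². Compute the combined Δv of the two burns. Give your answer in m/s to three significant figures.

Δv_total ≈ 412 m/s

r₁ = 829.0 + 45.98 = 874.98 km = 8.7498×10⁵ m.
r₂ = 829.0 + 1882 = 2711.0 km = 2.7110×10⁶ m.
Transfer ellipse a_t = (r₁ + r₂)/2 = 1.793×10⁶ m.
At r₁: circular v_c1 = √(μ/r₁) = 1029 m/s; transfer-periapsis v_p = √[μ(2/r₁ − 1/a_t)] = 1265 m/s.
Δv₁ = v_p − v_c1 = 236.2 m/s.
At r₂: circular v_c2 = √(μ/r₂) = 584.4 m/s; transfer-apoapsis v_a = √[μ(2/r₂ − 1/a_t)] = 408.2 m/s.
Δv₂ = v_c2 − v_a = 176.1 m/s.
Total Δv = Δv₁ + Δv₂ = 412.4 m/s.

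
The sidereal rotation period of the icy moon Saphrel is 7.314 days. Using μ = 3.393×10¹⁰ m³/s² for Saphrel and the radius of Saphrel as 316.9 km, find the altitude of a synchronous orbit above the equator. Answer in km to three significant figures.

T = 7.314 days = 6.319×10⁵ s.
A synchronous orbit has period T, so by Kepler's third law a = (μT²/4π²)^(1/3).
μT²/4π² = 3.393×10¹⁰ × (6.319×10⁵)² / 39.48 = 3.432×10²⁰ m³.
a = 7.001×10⁶ m = 7001.4 km.
Altitude h = a − R = 7001.4 − 316.9 = 6684.5 km.

h_sync ≈ 6680 km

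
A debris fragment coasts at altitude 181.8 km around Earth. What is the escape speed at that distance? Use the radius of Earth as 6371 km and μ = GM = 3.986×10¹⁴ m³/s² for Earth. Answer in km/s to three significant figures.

v_esc ≈ 11.0 km/s

r = 6371 + 181.8 = 6552.8 km = 6.5528×10⁶ m.
Escape speed v_esc = √(2μ/r) = √(2 × 3.986×10¹⁴ / 6.553×10⁶) = √(1.217×10⁸) = 11030 m/s.
= 11.03 km/s.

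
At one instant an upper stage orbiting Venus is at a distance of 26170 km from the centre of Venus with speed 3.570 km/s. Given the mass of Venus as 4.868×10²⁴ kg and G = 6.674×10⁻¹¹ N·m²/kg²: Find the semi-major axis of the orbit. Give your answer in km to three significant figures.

μ = GM = 6.674×10⁻¹¹ × 4.868×10²⁴ = 3.249×10¹⁴ m³/s².
r = 2.617×10⁷ m.
Specific orbital energy ε = v²/2 − μ/r = (3570)²/2 − 3.249×10¹⁴/2.617×10⁷ = -6.042×10⁶ J/kg.
Since ε = −μ/(2a), a = −μ/(2ε) = 2.689×10⁷ m = 26885 km.

a ≈ 26900 km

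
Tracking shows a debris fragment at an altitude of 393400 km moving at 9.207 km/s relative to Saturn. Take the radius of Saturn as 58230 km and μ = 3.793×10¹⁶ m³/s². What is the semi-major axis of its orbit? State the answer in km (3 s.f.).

a ≈ 4.56×10⁵ km

r = 58230 + 393400 = 4.5163×10⁵ km = 4.516×10⁸ m.
Specific orbital energy ε = v²/2 − μ/r = (9207)²/2 − 3.793×10¹⁶/4.516×10⁸ = -4.160×10⁷ J/kg.
Since ε = −μ/(2a), a = −μ/(2ε) = 4.559×10⁸ m = 4.5589×10⁵ km.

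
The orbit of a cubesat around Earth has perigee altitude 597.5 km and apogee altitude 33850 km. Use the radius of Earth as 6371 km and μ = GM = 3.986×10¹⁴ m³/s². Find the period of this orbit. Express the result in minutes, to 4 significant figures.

r_p = 6371 + 597.5 = 6968.5 km = 6.9685×10⁶ m.
r_a = 6371 + 33850 = 40221 km = 4.0221×10⁷ m.
Semi-major axis a = (r_p + r_a)/2 = (6968.5 + 40221)/2 = 23595 km = 2.359×10⁷ m.
By Kepler's third law T = 2π√(a³/μ) = 2π × 5.741×10³ = 3.607×10⁴ s.
= 601.2 minutes.

T ≈ 601.2 minutes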